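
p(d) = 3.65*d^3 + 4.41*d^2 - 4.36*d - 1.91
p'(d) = 10.95*d^2 + 8.82*d - 4.36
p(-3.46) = -85.22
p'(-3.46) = 96.21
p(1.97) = 34.52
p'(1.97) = 55.51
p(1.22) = 5.96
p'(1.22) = 22.70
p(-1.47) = 2.43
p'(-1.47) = 6.34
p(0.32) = -2.73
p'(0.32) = -0.42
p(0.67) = -1.75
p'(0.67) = 6.46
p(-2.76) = -33.02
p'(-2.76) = 54.71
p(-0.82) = 2.62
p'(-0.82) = -4.23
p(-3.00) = -47.69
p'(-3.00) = 67.73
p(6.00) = 919.09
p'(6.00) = 442.76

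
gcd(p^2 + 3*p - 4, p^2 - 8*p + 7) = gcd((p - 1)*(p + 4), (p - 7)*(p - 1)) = p - 1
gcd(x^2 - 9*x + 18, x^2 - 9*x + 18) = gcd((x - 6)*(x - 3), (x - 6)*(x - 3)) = x^2 - 9*x + 18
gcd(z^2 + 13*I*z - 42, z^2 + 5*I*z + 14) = z + 7*I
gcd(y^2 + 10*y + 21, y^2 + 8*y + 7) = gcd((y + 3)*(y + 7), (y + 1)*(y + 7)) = y + 7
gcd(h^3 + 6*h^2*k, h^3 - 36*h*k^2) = h^2 + 6*h*k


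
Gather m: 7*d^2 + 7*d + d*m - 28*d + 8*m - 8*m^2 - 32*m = 7*d^2 - 21*d - 8*m^2 + m*(d - 24)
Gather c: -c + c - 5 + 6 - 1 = 0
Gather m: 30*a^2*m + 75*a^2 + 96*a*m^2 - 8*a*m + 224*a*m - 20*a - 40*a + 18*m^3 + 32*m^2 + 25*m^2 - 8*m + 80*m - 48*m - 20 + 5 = 75*a^2 - 60*a + 18*m^3 + m^2*(96*a + 57) + m*(30*a^2 + 216*a + 24) - 15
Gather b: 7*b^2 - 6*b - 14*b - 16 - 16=7*b^2 - 20*b - 32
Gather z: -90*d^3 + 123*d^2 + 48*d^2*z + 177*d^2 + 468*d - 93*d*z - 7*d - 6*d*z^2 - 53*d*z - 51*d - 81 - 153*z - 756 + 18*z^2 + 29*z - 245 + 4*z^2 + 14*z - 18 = -90*d^3 + 300*d^2 + 410*d + z^2*(22 - 6*d) + z*(48*d^2 - 146*d - 110) - 1100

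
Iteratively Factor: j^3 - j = (j + 1)*(j^2 - j) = j*(j + 1)*(j - 1)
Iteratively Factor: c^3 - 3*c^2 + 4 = (c - 2)*(c^2 - c - 2) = (c - 2)*(c + 1)*(c - 2)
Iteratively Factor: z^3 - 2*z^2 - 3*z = (z + 1)*(z^2 - 3*z) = z*(z + 1)*(z - 3)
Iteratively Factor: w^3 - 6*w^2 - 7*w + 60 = (w - 5)*(w^2 - w - 12) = (w - 5)*(w + 3)*(w - 4)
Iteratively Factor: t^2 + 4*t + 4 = (t + 2)*(t + 2)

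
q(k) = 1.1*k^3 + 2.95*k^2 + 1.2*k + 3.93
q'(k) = 3.3*k^2 + 5.9*k + 1.2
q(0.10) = 4.08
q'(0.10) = 1.82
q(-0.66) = 4.11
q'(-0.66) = -1.26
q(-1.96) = 4.63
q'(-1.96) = 2.31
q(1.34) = 13.48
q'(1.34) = 15.03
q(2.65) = 48.30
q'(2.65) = 40.01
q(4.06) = 131.04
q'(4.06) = 79.55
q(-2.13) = 4.13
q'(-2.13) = 3.60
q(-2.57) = 1.66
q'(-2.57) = 7.83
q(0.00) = 3.93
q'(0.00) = 1.20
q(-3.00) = -2.82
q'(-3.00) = 13.20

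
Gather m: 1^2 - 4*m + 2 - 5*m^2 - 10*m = -5*m^2 - 14*m + 3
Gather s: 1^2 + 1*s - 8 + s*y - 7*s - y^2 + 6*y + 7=s*(y - 6) - y^2 + 6*y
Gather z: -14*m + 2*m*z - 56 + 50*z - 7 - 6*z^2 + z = -14*m - 6*z^2 + z*(2*m + 51) - 63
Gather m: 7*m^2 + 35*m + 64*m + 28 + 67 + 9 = 7*m^2 + 99*m + 104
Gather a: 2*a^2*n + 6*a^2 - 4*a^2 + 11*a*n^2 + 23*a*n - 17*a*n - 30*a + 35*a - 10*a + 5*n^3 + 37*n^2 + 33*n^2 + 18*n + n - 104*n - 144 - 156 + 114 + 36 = a^2*(2*n + 2) + a*(11*n^2 + 6*n - 5) + 5*n^3 + 70*n^2 - 85*n - 150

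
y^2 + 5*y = y*(y + 5)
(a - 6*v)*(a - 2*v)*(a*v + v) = a^3*v - 8*a^2*v^2 + a^2*v + 12*a*v^3 - 8*a*v^2 + 12*v^3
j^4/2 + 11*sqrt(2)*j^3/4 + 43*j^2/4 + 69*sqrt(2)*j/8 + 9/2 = (j/2 + sqrt(2))*(j + sqrt(2)/2)*(j + 3*sqrt(2)/2)^2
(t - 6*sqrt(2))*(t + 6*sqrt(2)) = t^2 - 72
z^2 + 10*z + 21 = (z + 3)*(z + 7)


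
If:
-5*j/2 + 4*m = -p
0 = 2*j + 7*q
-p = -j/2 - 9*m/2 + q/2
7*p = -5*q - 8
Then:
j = -1904/2369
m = -416/2369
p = -3096/2369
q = 544/2369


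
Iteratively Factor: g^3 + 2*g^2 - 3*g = (g - 1)*(g^2 + 3*g) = g*(g - 1)*(g + 3)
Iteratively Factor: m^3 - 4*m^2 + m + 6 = (m - 3)*(m^2 - m - 2) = (m - 3)*(m + 1)*(m - 2)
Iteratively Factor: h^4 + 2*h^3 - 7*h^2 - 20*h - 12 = (h - 3)*(h^3 + 5*h^2 + 8*h + 4) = (h - 3)*(h + 2)*(h^2 + 3*h + 2) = (h - 3)*(h + 2)^2*(h + 1)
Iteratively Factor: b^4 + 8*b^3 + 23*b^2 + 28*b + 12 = (b + 2)*(b^3 + 6*b^2 + 11*b + 6) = (b + 2)^2*(b^2 + 4*b + 3) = (b + 1)*(b + 2)^2*(b + 3)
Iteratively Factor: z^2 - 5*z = (z)*(z - 5)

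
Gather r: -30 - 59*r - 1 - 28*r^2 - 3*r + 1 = -28*r^2 - 62*r - 30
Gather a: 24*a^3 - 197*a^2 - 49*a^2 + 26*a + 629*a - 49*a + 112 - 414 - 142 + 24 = 24*a^3 - 246*a^2 + 606*a - 420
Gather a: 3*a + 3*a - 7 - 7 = 6*a - 14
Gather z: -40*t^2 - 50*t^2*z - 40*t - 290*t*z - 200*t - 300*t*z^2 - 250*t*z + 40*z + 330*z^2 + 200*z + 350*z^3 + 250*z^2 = -40*t^2 - 240*t + 350*z^3 + z^2*(580 - 300*t) + z*(-50*t^2 - 540*t + 240)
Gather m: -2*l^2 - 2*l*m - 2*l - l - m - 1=-2*l^2 - 3*l + m*(-2*l - 1) - 1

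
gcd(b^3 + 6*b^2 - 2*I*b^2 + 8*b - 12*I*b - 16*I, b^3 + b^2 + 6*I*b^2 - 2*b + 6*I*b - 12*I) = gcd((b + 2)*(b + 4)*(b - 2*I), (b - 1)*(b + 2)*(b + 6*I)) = b + 2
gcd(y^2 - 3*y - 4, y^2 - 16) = y - 4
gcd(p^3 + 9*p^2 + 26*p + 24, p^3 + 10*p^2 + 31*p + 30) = p^2 + 5*p + 6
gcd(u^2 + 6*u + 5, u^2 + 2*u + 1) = u + 1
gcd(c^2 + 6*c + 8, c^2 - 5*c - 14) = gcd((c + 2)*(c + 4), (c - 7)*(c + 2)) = c + 2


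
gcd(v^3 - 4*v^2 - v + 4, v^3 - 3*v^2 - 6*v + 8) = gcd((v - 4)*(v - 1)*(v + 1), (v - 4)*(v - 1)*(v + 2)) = v^2 - 5*v + 4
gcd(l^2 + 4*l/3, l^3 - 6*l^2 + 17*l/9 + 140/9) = l + 4/3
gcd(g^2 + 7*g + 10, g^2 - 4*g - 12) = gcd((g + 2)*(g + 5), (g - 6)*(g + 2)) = g + 2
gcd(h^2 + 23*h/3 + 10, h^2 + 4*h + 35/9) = h + 5/3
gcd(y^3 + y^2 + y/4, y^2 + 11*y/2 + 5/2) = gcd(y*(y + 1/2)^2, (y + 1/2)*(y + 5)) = y + 1/2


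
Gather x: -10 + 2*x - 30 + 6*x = 8*x - 40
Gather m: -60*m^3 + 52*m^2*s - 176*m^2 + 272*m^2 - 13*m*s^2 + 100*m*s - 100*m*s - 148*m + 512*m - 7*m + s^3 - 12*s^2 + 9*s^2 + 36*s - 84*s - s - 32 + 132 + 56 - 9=-60*m^3 + m^2*(52*s + 96) + m*(357 - 13*s^2) + s^3 - 3*s^2 - 49*s + 147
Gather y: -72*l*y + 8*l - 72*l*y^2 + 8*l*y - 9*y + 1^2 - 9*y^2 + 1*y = 8*l + y^2*(-72*l - 9) + y*(-64*l - 8) + 1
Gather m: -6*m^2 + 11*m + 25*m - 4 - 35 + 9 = -6*m^2 + 36*m - 30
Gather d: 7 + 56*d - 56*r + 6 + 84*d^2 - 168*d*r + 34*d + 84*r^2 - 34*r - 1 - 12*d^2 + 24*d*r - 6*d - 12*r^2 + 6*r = 72*d^2 + d*(84 - 144*r) + 72*r^2 - 84*r + 12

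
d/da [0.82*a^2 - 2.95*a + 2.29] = 1.64*a - 2.95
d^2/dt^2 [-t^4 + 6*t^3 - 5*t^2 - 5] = -12*t^2 + 36*t - 10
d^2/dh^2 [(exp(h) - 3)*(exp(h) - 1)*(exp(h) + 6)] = (9*exp(2*h) + 8*exp(h) - 21)*exp(h)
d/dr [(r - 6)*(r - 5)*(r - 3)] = 3*r^2 - 28*r + 63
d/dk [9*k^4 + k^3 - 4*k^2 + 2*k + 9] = 36*k^3 + 3*k^2 - 8*k + 2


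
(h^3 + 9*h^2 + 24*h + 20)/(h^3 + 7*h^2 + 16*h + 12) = (h + 5)/(h + 3)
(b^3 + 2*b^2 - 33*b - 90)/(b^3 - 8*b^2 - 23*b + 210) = (b + 3)/(b - 7)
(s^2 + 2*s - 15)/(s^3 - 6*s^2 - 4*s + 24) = (s^2 + 2*s - 15)/(s^3 - 6*s^2 - 4*s + 24)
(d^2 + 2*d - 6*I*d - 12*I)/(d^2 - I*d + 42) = (d^2 + d*(2 - 6*I) - 12*I)/(d^2 - I*d + 42)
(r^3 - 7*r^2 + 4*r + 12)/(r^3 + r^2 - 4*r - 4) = (r - 6)/(r + 2)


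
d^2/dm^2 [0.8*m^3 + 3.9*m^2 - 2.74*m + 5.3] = 4.8*m + 7.8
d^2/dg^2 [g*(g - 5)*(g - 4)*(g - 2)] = 12*g^2 - 66*g + 76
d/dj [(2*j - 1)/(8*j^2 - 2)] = -1/(4*j^2 + 4*j + 1)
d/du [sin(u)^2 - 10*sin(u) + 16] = 2*(sin(u) - 5)*cos(u)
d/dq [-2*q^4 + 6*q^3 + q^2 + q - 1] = -8*q^3 + 18*q^2 + 2*q + 1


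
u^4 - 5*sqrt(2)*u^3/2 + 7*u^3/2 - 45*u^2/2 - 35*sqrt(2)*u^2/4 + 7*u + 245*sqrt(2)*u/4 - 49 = (u - 7/2)*(u + 7)*(u - 2*sqrt(2))*(u - sqrt(2)/2)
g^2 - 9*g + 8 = (g - 8)*(g - 1)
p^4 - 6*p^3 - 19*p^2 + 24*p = p*(p - 8)*(p - 1)*(p + 3)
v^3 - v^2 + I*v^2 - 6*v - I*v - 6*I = (v - 3)*(v + 2)*(v + I)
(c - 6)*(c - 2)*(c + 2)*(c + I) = c^4 - 6*c^3 + I*c^3 - 4*c^2 - 6*I*c^2 + 24*c - 4*I*c + 24*I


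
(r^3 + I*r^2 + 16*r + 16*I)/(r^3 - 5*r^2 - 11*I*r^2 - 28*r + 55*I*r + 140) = (r^2 + 5*I*r - 4)/(r^2 - r*(5 + 7*I) + 35*I)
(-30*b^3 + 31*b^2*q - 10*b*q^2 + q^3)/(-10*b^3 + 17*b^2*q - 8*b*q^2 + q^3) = (-3*b + q)/(-b + q)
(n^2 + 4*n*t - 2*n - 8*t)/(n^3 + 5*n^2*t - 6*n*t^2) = (n^2 + 4*n*t - 2*n - 8*t)/(n*(n^2 + 5*n*t - 6*t^2))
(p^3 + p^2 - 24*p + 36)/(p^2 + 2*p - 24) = (p^2 - 5*p + 6)/(p - 4)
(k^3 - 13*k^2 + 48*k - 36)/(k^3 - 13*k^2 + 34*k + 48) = (k^2 - 7*k + 6)/(k^2 - 7*k - 8)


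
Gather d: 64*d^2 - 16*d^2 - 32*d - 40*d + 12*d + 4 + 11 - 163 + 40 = 48*d^2 - 60*d - 108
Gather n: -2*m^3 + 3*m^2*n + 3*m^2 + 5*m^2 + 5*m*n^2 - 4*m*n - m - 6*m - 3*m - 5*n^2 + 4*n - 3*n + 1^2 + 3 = -2*m^3 + 8*m^2 - 10*m + n^2*(5*m - 5) + n*(3*m^2 - 4*m + 1) + 4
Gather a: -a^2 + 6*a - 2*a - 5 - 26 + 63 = -a^2 + 4*a + 32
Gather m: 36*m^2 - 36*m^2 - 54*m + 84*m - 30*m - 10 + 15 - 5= 0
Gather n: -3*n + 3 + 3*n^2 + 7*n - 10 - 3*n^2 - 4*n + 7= 0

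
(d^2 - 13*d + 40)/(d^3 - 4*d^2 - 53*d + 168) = (d - 5)/(d^2 + 4*d - 21)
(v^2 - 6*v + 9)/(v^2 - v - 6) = (v - 3)/(v + 2)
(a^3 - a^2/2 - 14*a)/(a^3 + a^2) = (a^2 - a/2 - 14)/(a*(a + 1))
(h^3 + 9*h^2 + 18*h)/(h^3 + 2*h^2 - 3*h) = (h + 6)/(h - 1)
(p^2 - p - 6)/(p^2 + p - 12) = (p + 2)/(p + 4)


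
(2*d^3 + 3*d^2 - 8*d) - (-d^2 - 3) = 2*d^3 + 4*d^2 - 8*d + 3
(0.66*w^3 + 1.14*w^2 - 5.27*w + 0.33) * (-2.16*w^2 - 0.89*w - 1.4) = -1.4256*w^5 - 3.0498*w^4 + 9.4446*w^3 + 2.3815*w^2 + 7.0843*w - 0.462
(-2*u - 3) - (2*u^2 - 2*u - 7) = 4 - 2*u^2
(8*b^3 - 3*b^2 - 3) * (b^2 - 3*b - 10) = 8*b^5 - 27*b^4 - 71*b^3 + 27*b^2 + 9*b + 30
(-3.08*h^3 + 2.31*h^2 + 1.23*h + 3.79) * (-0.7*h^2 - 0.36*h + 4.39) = 2.156*h^5 - 0.5082*h^4 - 15.2138*h^3 + 7.0451*h^2 + 4.0353*h + 16.6381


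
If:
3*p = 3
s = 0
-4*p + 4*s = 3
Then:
No Solution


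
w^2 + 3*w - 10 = (w - 2)*(w + 5)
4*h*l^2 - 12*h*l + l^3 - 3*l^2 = l*(4*h + l)*(l - 3)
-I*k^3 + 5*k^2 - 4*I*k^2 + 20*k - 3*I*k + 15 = (k + 3)*(k + 5*I)*(-I*k - I)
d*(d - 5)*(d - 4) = d^3 - 9*d^2 + 20*d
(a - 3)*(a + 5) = a^2 + 2*a - 15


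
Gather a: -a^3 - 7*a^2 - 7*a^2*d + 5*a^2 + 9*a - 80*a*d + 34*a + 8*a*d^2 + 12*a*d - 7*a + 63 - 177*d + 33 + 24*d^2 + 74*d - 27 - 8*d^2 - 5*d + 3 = -a^3 + a^2*(-7*d - 2) + a*(8*d^2 - 68*d + 36) + 16*d^2 - 108*d + 72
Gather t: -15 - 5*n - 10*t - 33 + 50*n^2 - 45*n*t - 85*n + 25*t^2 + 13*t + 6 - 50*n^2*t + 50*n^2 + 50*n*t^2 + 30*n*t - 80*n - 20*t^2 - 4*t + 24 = 100*n^2 - 170*n + t^2*(50*n + 5) + t*(-50*n^2 - 15*n - 1) - 18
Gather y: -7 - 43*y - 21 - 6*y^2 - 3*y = -6*y^2 - 46*y - 28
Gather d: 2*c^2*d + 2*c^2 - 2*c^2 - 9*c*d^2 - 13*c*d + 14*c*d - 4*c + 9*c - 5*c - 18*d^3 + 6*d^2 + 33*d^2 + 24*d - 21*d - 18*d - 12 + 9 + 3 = -18*d^3 + d^2*(39 - 9*c) + d*(2*c^2 + c - 15)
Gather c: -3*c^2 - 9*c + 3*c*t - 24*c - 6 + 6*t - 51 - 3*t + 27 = -3*c^2 + c*(3*t - 33) + 3*t - 30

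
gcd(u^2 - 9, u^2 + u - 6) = u + 3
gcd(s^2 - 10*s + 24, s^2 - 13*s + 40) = 1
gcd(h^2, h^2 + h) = h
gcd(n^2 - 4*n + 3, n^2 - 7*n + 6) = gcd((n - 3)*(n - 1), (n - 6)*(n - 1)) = n - 1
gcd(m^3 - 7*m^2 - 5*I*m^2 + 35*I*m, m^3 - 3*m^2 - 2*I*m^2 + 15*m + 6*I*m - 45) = m - 5*I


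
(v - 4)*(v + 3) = v^2 - v - 12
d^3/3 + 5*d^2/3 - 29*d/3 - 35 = (d/3 + 1)*(d - 5)*(d + 7)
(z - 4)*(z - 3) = z^2 - 7*z + 12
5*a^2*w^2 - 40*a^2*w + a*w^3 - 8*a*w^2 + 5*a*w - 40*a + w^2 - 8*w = (5*a + w)*(w - 8)*(a*w + 1)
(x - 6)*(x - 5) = x^2 - 11*x + 30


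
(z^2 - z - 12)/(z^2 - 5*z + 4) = (z + 3)/(z - 1)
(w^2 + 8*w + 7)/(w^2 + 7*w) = (w + 1)/w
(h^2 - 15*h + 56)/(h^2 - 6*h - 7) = (h - 8)/(h + 1)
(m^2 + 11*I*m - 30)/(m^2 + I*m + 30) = (m + 5*I)/(m - 5*I)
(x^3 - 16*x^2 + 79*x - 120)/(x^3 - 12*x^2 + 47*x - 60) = (x - 8)/(x - 4)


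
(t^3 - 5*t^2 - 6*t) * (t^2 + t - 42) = t^5 - 4*t^4 - 53*t^3 + 204*t^2 + 252*t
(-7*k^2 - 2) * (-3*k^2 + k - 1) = 21*k^4 - 7*k^3 + 13*k^2 - 2*k + 2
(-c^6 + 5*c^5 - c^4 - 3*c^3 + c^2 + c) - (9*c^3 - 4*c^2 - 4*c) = -c^6 + 5*c^5 - c^4 - 12*c^3 + 5*c^2 + 5*c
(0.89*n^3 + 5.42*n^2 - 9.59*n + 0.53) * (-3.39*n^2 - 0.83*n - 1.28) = -3.0171*n^5 - 19.1125*n^4 + 26.8723*n^3 - 0.7746*n^2 + 11.8353*n - 0.6784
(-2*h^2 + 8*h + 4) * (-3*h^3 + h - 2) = 6*h^5 - 24*h^4 - 14*h^3 + 12*h^2 - 12*h - 8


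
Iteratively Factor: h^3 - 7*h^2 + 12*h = (h - 3)*(h^2 - 4*h) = (h - 4)*(h - 3)*(h)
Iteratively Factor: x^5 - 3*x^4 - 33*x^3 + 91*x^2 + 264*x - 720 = (x + 4)*(x^4 - 7*x^3 - 5*x^2 + 111*x - 180) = (x - 3)*(x + 4)*(x^3 - 4*x^2 - 17*x + 60) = (x - 3)^2*(x + 4)*(x^2 - x - 20) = (x - 3)^2*(x + 4)^2*(x - 5)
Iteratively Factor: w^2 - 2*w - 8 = (w - 4)*(w + 2)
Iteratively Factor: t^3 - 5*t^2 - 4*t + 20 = (t + 2)*(t^2 - 7*t + 10) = (t - 2)*(t + 2)*(t - 5)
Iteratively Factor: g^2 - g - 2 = (g + 1)*(g - 2)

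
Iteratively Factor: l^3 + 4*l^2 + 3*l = (l + 3)*(l^2 + l) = l*(l + 3)*(l + 1)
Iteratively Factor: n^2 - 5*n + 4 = (n - 1)*(n - 4)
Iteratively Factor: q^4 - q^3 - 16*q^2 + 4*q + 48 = (q + 3)*(q^3 - 4*q^2 - 4*q + 16) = (q - 4)*(q + 3)*(q^2 - 4) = (q - 4)*(q + 2)*(q + 3)*(q - 2)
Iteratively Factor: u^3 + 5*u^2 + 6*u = (u + 2)*(u^2 + 3*u) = (u + 2)*(u + 3)*(u)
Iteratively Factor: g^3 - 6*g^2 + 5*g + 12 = (g + 1)*(g^2 - 7*g + 12) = (g - 4)*(g + 1)*(g - 3)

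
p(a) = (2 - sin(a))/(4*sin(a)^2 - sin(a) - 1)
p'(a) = (2 - sin(a))*(-8*sin(a)*cos(a) + cos(a))/(4*sin(a)^2 - sin(a) - 1)^2 - cos(a)/(4*sin(a)^2 - sin(a) - 1)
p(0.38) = -1.99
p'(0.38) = -3.29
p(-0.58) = 3.40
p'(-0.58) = 19.32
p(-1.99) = 0.90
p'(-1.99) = -0.81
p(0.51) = -2.83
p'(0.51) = -11.77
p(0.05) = -1.88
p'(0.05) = 2.04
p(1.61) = 0.50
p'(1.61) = 0.09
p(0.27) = -1.76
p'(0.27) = -0.98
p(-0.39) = -57.16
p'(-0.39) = 5153.90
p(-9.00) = 26.37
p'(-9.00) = -1118.38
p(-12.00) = -3.80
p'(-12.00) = -25.25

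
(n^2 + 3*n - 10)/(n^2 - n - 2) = (n + 5)/(n + 1)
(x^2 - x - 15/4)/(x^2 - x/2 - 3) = (x - 5/2)/(x - 2)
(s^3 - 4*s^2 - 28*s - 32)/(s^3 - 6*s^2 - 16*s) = (s + 2)/s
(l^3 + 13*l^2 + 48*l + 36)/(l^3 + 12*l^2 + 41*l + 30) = (l + 6)/(l + 5)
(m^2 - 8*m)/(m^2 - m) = (m - 8)/(m - 1)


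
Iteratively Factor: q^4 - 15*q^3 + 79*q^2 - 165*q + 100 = (q - 5)*(q^3 - 10*q^2 + 29*q - 20) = (q - 5)*(q - 4)*(q^2 - 6*q + 5) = (q - 5)^2*(q - 4)*(q - 1)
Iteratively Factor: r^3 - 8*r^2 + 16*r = (r)*(r^2 - 8*r + 16) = r*(r - 4)*(r - 4)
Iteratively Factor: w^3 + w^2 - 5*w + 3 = (w + 3)*(w^2 - 2*w + 1) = (w - 1)*(w + 3)*(w - 1)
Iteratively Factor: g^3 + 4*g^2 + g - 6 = (g + 2)*(g^2 + 2*g - 3) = (g - 1)*(g + 2)*(g + 3)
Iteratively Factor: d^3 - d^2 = (d - 1)*(d^2) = d*(d - 1)*(d)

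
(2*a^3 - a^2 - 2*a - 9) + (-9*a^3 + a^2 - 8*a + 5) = -7*a^3 - 10*a - 4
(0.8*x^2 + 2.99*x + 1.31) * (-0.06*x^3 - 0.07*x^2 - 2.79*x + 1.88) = -0.048*x^5 - 0.2354*x^4 - 2.5199*x^3 - 6.9298*x^2 + 1.9663*x + 2.4628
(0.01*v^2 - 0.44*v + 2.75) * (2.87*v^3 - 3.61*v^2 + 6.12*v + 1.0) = 0.0287*v^5 - 1.2989*v^4 + 9.5421*v^3 - 12.6103*v^2 + 16.39*v + 2.75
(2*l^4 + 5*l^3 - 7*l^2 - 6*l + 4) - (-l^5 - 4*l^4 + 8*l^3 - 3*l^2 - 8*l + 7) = l^5 + 6*l^4 - 3*l^3 - 4*l^2 + 2*l - 3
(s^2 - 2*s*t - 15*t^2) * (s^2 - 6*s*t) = s^4 - 8*s^3*t - 3*s^2*t^2 + 90*s*t^3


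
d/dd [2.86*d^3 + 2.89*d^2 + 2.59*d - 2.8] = 8.58*d^2 + 5.78*d + 2.59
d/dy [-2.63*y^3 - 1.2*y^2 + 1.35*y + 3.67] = -7.89*y^2 - 2.4*y + 1.35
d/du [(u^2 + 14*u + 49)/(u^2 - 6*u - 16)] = 10*(-2*u^2 - 13*u + 7)/(u^4 - 12*u^3 + 4*u^2 + 192*u + 256)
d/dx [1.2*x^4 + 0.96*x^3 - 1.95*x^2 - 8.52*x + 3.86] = 4.8*x^3 + 2.88*x^2 - 3.9*x - 8.52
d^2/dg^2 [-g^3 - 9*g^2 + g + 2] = -6*g - 18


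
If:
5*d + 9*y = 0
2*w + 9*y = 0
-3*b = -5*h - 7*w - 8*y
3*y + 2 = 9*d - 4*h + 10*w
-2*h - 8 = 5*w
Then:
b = -2465/468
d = -3/13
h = -133/52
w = -15/26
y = 5/39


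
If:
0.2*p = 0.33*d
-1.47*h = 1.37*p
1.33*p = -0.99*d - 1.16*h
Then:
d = 0.00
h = 0.00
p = 0.00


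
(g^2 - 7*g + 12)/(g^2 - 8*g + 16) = (g - 3)/(g - 4)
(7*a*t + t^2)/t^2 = (7*a + t)/t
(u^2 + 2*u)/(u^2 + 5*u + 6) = u/(u + 3)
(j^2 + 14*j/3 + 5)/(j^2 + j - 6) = (j + 5/3)/(j - 2)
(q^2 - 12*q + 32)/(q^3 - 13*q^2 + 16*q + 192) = (q - 4)/(q^2 - 5*q - 24)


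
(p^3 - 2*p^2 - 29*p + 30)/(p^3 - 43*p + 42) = (p + 5)/(p + 7)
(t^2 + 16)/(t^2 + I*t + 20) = (t + 4*I)/(t + 5*I)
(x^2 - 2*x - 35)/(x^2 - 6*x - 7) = (x + 5)/(x + 1)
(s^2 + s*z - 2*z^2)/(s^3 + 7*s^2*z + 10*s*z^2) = (s - z)/(s*(s + 5*z))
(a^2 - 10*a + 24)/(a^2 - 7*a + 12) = (a - 6)/(a - 3)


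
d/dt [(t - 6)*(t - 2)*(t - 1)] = 3*t^2 - 18*t + 20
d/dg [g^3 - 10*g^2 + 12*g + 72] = 3*g^2 - 20*g + 12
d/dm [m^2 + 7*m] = 2*m + 7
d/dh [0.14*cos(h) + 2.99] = -0.14*sin(h)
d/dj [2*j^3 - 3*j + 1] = 6*j^2 - 3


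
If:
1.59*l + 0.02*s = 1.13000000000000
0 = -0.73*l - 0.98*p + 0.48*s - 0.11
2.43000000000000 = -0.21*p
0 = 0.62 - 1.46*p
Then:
No Solution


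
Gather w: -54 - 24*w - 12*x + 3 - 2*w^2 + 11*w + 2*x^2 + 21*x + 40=-2*w^2 - 13*w + 2*x^2 + 9*x - 11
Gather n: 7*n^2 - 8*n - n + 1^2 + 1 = 7*n^2 - 9*n + 2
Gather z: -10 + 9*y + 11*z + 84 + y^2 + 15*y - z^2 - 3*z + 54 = y^2 + 24*y - z^2 + 8*z + 128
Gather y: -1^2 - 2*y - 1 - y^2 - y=-y^2 - 3*y - 2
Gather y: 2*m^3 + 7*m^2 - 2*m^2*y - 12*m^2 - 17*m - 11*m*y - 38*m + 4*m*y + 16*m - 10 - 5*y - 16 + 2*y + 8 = 2*m^3 - 5*m^2 - 39*m + y*(-2*m^2 - 7*m - 3) - 18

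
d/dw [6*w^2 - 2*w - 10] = 12*w - 2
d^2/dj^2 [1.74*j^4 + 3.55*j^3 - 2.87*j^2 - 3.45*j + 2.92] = 20.88*j^2 + 21.3*j - 5.74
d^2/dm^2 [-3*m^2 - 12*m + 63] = -6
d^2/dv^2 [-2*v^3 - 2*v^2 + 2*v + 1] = -12*v - 4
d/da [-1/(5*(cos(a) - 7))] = -sin(a)/(5*(cos(a) - 7)^2)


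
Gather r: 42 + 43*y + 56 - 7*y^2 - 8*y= -7*y^2 + 35*y + 98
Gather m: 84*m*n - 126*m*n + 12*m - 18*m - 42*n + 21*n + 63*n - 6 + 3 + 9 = m*(-42*n - 6) + 42*n + 6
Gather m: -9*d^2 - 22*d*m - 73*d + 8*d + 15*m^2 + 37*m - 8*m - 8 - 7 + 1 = -9*d^2 - 65*d + 15*m^2 + m*(29 - 22*d) - 14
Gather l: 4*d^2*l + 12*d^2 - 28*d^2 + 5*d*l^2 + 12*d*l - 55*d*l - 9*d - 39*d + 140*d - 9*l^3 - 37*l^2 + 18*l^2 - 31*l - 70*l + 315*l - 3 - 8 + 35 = -16*d^2 + 92*d - 9*l^3 + l^2*(5*d - 19) + l*(4*d^2 - 43*d + 214) + 24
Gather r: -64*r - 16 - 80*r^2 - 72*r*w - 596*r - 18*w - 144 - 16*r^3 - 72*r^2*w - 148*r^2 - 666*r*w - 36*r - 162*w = -16*r^3 + r^2*(-72*w - 228) + r*(-738*w - 696) - 180*w - 160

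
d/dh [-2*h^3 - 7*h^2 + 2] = 2*h*(-3*h - 7)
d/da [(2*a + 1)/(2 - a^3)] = (4*a^3 + 3*a^2 + 4)/(a^6 - 4*a^3 + 4)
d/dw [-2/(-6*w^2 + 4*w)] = 2*(1 - 3*w)/(w^2*(3*w - 2)^2)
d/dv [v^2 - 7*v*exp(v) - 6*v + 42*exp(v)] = -7*v*exp(v) + 2*v + 35*exp(v) - 6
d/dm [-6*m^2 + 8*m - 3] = 8 - 12*m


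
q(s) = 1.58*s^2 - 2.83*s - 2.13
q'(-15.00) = -50.23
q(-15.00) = 395.82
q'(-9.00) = -31.27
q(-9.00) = 151.32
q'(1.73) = 2.64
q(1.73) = -2.30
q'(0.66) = -0.74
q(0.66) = -3.31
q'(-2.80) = -11.68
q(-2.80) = 18.18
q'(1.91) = 3.21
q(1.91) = -1.77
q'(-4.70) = -17.68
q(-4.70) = 46.07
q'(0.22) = -2.13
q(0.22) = -2.68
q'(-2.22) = -9.85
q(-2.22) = 11.94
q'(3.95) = 9.65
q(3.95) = 11.34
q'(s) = 3.16*s - 2.83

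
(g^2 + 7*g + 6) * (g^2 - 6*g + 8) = g^4 + g^3 - 28*g^2 + 20*g + 48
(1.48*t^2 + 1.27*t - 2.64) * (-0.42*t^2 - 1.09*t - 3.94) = -0.6216*t^4 - 2.1466*t^3 - 6.1067*t^2 - 2.1262*t + 10.4016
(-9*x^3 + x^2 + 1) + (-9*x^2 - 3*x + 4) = -9*x^3 - 8*x^2 - 3*x + 5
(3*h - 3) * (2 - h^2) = -3*h^3 + 3*h^2 + 6*h - 6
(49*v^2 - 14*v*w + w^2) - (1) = 49*v^2 - 14*v*w + w^2 - 1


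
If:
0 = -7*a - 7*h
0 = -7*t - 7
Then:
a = -h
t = -1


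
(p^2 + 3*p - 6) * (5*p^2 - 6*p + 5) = 5*p^4 + 9*p^3 - 43*p^2 + 51*p - 30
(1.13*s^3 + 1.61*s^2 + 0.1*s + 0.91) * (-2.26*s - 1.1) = -2.5538*s^4 - 4.8816*s^3 - 1.997*s^2 - 2.1666*s - 1.001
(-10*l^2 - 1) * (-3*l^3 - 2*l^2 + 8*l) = 30*l^5 + 20*l^4 - 77*l^3 + 2*l^2 - 8*l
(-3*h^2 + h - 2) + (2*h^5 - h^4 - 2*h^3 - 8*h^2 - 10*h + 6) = 2*h^5 - h^4 - 2*h^3 - 11*h^2 - 9*h + 4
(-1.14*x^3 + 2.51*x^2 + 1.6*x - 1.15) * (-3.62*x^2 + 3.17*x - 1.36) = 4.1268*x^5 - 12.7*x^4 + 3.7151*x^3 + 5.8214*x^2 - 5.8215*x + 1.564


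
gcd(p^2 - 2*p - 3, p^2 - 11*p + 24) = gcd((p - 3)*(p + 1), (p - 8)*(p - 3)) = p - 3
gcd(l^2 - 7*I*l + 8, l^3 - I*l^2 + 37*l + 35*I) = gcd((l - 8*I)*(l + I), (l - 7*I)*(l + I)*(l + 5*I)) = l + I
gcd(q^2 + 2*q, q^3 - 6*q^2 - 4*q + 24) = q + 2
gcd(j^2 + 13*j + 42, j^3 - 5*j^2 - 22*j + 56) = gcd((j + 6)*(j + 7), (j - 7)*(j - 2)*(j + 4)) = 1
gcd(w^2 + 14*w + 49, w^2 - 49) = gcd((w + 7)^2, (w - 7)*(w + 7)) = w + 7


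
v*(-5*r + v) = -5*r*v + v^2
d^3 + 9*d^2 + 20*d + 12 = (d + 1)*(d + 2)*(d + 6)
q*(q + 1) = q^2 + q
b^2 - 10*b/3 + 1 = (b - 3)*(b - 1/3)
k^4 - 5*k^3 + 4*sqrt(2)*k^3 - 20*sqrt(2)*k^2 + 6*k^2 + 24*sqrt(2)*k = k*(k - 3)*(k - 2)*(k + 4*sqrt(2))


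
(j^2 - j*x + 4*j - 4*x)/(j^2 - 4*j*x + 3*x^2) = (-j - 4)/(-j + 3*x)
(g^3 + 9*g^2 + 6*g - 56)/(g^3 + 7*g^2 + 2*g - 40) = (g + 7)/(g + 5)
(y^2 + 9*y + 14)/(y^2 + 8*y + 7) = (y + 2)/(y + 1)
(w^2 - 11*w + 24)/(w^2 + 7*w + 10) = (w^2 - 11*w + 24)/(w^2 + 7*w + 10)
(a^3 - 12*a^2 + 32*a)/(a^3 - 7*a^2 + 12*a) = (a - 8)/(a - 3)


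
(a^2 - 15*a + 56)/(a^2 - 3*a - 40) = (a - 7)/(a + 5)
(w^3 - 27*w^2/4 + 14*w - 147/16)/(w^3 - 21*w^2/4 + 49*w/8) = (w - 3/2)/w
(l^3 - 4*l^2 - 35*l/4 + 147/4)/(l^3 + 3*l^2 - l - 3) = (l^2 - 7*l + 49/4)/(l^2 - 1)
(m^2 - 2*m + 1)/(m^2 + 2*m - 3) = (m - 1)/(m + 3)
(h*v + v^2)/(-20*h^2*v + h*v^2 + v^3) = (h + v)/(-20*h^2 + h*v + v^2)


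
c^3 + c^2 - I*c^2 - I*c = c*(c + 1)*(c - I)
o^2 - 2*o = o*(o - 2)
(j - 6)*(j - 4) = j^2 - 10*j + 24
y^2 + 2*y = y*(y + 2)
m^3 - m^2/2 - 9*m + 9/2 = (m - 3)*(m - 1/2)*(m + 3)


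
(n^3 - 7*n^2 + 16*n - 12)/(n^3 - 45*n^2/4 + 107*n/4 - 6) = 4*(n^2 - 4*n + 4)/(4*n^2 - 33*n + 8)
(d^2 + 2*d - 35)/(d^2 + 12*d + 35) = (d - 5)/(d + 5)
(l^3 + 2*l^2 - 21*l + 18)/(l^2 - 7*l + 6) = (l^2 + 3*l - 18)/(l - 6)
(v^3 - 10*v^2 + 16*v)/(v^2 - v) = (v^2 - 10*v + 16)/(v - 1)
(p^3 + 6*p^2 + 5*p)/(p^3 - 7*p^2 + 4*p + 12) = p*(p + 5)/(p^2 - 8*p + 12)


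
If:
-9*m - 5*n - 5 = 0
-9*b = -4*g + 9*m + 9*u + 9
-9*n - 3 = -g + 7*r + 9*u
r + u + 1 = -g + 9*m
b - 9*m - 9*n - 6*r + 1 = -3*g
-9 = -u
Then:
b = -7115/298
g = -15235/298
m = -23725/2682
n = 4447/298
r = -5735/149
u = 9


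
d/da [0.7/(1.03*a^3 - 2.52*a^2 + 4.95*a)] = (-2.163*a^2 + 3.528*a - 3.465)/(a^2*(1.03*a^2 - 2.52*a + 4.95)^2)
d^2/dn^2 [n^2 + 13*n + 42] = 2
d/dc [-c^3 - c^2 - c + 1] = -3*c^2 - 2*c - 1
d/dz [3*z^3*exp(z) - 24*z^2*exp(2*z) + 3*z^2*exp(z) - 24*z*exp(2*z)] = 3*(z^3 - 16*z^2*exp(z) + 4*z^2 - 32*z*exp(z) + 2*z - 8*exp(z))*exp(z)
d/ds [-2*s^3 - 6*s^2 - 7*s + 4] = -6*s^2 - 12*s - 7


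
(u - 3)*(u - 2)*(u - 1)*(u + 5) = u^4 - u^3 - 19*u^2 + 49*u - 30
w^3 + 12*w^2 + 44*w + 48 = (w + 2)*(w + 4)*(w + 6)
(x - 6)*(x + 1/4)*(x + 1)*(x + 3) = x^4 - 7*x^3/4 - 43*x^2/2 - 93*x/4 - 9/2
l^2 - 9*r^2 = (l - 3*r)*(l + 3*r)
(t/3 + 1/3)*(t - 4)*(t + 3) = t^3/3 - 13*t/3 - 4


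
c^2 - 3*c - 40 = (c - 8)*(c + 5)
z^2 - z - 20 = (z - 5)*(z + 4)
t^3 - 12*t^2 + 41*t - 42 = (t - 7)*(t - 3)*(t - 2)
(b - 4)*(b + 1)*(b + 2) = b^3 - b^2 - 10*b - 8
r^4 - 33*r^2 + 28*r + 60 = (r - 5)*(r - 2)*(r + 1)*(r + 6)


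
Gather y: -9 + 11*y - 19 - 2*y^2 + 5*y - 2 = -2*y^2 + 16*y - 30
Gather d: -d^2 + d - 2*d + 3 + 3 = -d^2 - d + 6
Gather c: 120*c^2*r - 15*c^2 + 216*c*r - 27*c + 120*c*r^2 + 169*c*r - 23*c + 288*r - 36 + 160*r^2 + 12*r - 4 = c^2*(120*r - 15) + c*(120*r^2 + 385*r - 50) + 160*r^2 + 300*r - 40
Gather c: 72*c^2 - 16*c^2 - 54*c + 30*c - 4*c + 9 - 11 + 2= 56*c^2 - 28*c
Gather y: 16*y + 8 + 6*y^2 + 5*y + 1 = 6*y^2 + 21*y + 9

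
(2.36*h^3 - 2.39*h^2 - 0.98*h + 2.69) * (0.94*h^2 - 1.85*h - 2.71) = 2.2184*h^5 - 6.6126*h^4 - 2.8953*h^3 + 10.8185*h^2 - 2.3207*h - 7.2899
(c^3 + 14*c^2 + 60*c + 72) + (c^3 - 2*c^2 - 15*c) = 2*c^3 + 12*c^2 + 45*c + 72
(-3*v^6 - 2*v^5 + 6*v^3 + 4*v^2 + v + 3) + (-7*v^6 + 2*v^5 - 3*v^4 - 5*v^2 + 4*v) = -10*v^6 - 3*v^4 + 6*v^3 - v^2 + 5*v + 3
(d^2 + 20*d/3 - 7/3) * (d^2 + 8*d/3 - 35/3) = d^4 + 28*d^3/3 + 34*d^2/9 - 84*d + 245/9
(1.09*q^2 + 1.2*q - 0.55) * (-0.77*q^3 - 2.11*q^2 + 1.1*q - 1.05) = -0.8393*q^5 - 3.2239*q^4 - 0.909499999999999*q^3 + 1.336*q^2 - 1.865*q + 0.5775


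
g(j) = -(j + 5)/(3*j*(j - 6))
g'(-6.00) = 0.00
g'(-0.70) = -0.55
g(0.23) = 1.31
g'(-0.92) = -0.32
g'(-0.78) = -0.44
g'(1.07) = -0.22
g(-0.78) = -0.27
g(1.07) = 0.38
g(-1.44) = -0.11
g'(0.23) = -5.23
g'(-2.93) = -0.02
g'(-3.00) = -0.02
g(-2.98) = -0.03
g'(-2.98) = -0.02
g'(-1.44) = -0.12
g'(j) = -1/(3*j*(j - 6)) + (j + 5)/(3*j*(j - 6)^2) + (j + 5)/(3*j^2*(j - 6))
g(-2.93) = -0.03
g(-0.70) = -0.31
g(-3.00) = -0.02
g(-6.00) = 0.00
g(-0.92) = -0.21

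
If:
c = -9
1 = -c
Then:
No Solution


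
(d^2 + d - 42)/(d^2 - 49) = (d - 6)/(d - 7)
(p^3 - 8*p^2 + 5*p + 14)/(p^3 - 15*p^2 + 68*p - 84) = (p + 1)/(p - 6)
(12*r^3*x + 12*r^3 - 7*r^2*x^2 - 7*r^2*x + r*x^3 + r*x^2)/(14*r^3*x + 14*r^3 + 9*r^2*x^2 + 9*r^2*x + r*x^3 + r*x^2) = (12*r^2 - 7*r*x + x^2)/(14*r^2 + 9*r*x + x^2)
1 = 1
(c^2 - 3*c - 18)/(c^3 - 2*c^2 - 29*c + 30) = (c + 3)/(c^2 + 4*c - 5)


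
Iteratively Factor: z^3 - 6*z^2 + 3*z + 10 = (z + 1)*(z^2 - 7*z + 10) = (z - 2)*(z + 1)*(z - 5)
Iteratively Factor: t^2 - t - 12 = (t - 4)*(t + 3)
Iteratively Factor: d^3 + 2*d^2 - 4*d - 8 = (d + 2)*(d^2 - 4) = (d + 2)^2*(d - 2)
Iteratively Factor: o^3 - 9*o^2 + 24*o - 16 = (o - 1)*(o^2 - 8*o + 16) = (o - 4)*(o - 1)*(o - 4)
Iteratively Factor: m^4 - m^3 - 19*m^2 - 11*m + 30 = (m + 2)*(m^3 - 3*m^2 - 13*m + 15) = (m - 1)*(m + 2)*(m^2 - 2*m - 15) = (m - 1)*(m + 2)*(m + 3)*(m - 5)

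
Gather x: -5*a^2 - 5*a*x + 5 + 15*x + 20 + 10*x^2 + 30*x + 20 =-5*a^2 + 10*x^2 + x*(45 - 5*a) + 45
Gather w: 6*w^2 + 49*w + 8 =6*w^2 + 49*w + 8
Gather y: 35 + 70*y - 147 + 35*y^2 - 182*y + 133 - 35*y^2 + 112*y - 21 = 0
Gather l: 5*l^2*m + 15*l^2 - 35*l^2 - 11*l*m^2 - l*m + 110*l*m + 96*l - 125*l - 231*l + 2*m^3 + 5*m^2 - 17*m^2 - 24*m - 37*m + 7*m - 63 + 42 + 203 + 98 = l^2*(5*m - 20) + l*(-11*m^2 + 109*m - 260) + 2*m^3 - 12*m^2 - 54*m + 280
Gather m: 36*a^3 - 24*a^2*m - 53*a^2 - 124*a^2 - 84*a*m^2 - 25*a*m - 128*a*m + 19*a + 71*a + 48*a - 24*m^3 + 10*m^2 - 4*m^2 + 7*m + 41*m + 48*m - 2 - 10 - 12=36*a^3 - 177*a^2 + 138*a - 24*m^3 + m^2*(6 - 84*a) + m*(-24*a^2 - 153*a + 96) - 24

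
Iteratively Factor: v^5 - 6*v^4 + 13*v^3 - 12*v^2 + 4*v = (v - 2)*(v^4 - 4*v^3 + 5*v^2 - 2*v) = (v - 2)^2*(v^3 - 2*v^2 + v) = (v - 2)^2*(v - 1)*(v^2 - v) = (v - 2)^2*(v - 1)^2*(v)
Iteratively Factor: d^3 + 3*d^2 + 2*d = (d + 1)*(d^2 + 2*d) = (d + 1)*(d + 2)*(d)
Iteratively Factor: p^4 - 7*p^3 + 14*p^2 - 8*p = (p)*(p^3 - 7*p^2 + 14*p - 8) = p*(p - 1)*(p^2 - 6*p + 8) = p*(p - 4)*(p - 1)*(p - 2)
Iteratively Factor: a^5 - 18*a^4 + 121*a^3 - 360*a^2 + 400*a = (a - 5)*(a^4 - 13*a^3 + 56*a^2 - 80*a) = a*(a - 5)*(a^3 - 13*a^2 + 56*a - 80) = a*(a - 5)^2*(a^2 - 8*a + 16) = a*(a - 5)^2*(a - 4)*(a - 4)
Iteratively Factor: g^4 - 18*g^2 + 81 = (g - 3)*(g^3 + 3*g^2 - 9*g - 27) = (g - 3)^2*(g^2 + 6*g + 9) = (g - 3)^2*(g + 3)*(g + 3)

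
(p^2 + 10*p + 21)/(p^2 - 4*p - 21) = (p + 7)/(p - 7)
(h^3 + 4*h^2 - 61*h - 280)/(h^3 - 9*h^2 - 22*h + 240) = (h + 7)/(h - 6)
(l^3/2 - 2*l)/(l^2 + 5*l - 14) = l*(l + 2)/(2*(l + 7))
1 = 1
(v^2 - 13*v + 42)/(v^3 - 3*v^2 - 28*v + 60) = (v - 7)/(v^2 + 3*v - 10)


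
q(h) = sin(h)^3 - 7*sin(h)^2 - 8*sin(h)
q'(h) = 3*sin(h)^2*cos(h) - 14*sin(h)*cos(h) - 8*cos(h)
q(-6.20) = -0.71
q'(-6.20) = -9.11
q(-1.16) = 0.68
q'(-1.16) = 2.94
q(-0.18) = 1.20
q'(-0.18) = -5.31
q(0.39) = -4.00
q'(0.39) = -11.92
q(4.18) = 1.06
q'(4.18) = -3.19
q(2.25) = -9.99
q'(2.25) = 10.73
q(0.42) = -4.36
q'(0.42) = -12.06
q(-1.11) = 0.83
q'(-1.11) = 3.09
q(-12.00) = -6.15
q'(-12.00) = -12.36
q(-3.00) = 0.99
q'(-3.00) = 5.90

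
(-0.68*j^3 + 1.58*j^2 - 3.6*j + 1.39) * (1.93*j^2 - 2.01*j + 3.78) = -1.3124*j^5 + 4.4162*j^4 - 12.6942*j^3 + 15.8911*j^2 - 16.4019*j + 5.2542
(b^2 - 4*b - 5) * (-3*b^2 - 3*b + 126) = -3*b^4 + 9*b^3 + 153*b^2 - 489*b - 630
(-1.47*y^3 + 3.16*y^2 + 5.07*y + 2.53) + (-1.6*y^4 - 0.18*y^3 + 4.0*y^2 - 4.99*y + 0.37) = -1.6*y^4 - 1.65*y^3 + 7.16*y^2 + 0.0800000000000001*y + 2.9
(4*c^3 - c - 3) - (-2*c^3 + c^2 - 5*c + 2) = 6*c^3 - c^2 + 4*c - 5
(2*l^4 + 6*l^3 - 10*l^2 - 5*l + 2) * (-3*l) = -6*l^5 - 18*l^4 + 30*l^3 + 15*l^2 - 6*l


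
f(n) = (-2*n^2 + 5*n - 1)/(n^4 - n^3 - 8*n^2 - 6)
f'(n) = (5 - 4*n)/(n^4 - n^3 - 8*n^2 - 6) + (-2*n^2 + 5*n - 1)*(-4*n^3 + 3*n^2 + 16*n)/(n^4 - n^3 - 8*n^2 - 6)^2 = (-n*(-4*n^2 + 3*n + 16)*(2*n^2 - 5*n + 1) + (4*n - 5)*(-n^4 + n^3 + 8*n^2 + 6))/(-n^4 + n^3 + 8*n^2 + 6)^2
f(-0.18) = 0.31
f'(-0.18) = -0.78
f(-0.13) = 0.27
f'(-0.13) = -0.81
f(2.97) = 0.15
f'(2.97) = 0.46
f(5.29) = -0.08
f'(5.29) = 0.04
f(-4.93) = -0.15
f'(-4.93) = -0.09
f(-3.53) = -0.47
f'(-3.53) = -0.58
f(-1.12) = 0.70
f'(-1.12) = -0.27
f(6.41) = -0.05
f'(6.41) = 0.02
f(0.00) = 0.17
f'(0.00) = -0.83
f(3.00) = 0.17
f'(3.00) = 0.52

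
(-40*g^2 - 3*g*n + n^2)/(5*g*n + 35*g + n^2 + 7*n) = (-8*g + n)/(n + 7)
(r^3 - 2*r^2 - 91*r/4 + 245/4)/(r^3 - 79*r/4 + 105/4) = (2*r - 7)/(2*r - 3)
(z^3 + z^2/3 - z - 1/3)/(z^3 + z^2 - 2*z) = (3*z^2 + 4*z + 1)/(3*z*(z + 2))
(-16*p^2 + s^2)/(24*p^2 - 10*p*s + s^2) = (-4*p - s)/(6*p - s)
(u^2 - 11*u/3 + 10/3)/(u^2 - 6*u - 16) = (-3*u^2 + 11*u - 10)/(3*(-u^2 + 6*u + 16))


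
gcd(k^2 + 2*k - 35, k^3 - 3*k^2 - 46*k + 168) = k + 7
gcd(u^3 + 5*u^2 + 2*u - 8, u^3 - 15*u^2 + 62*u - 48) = u - 1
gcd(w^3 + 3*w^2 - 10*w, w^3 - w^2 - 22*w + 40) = w^2 + 3*w - 10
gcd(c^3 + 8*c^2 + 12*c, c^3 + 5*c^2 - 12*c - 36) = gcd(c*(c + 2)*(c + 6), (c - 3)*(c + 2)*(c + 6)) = c^2 + 8*c + 12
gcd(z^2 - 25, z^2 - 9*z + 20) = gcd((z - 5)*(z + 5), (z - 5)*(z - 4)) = z - 5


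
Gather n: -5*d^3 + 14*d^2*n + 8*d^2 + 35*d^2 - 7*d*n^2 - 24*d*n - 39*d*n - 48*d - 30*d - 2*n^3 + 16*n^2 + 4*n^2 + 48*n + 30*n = -5*d^3 + 43*d^2 - 78*d - 2*n^3 + n^2*(20 - 7*d) + n*(14*d^2 - 63*d + 78)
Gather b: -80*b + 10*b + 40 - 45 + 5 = -70*b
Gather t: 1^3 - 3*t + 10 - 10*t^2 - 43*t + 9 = -10*t^2 - 46*t + 20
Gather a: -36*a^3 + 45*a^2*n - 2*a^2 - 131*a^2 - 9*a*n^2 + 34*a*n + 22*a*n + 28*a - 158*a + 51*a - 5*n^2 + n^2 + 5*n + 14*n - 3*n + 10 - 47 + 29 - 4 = -36*a^3 + a^2*(45*n - 133) + a*(-9*n^2 + 56*n - 79) - 4*n^2 + 16*n - 12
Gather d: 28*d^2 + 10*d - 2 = 28*d^2 + 10*d - 2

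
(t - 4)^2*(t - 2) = t^3 - 10*t^2 + 32*t - 32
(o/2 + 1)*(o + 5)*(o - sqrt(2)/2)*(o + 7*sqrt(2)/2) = o^4/2 + 3*sqrt(2)*o^3/2 + 7*o^3/2 + 13*o^2/4 + 21*sqrt(2)*o^2/2 - 49*o/4 + 15*sqrt(2)*o - 35/2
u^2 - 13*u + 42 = (u - 7)*(u - 6)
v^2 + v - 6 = (v - 2)*(v + 3)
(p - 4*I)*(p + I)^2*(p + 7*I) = p^4 + 5*I*p^3 + 21*p^2 + 53*I*p - 28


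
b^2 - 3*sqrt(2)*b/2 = b*(b - 3*sqrt(2)/2)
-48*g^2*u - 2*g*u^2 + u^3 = u*(-8*g + u)*(6*g + u)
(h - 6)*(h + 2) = h^2 - 4*h - 12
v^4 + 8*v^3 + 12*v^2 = v^2*(v + 2)*(v + 6)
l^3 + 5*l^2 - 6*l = l*(l - 1)*(l + 6)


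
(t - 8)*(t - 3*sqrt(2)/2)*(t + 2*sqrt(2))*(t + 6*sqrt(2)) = t^4 - 8*t^3 + 13*sqrt(2)*t^3/2 - 52*sqrt(2)*t^2 - 36*sqrt(2)*t + 288*sqrt(2)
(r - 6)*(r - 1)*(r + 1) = r^3 - 6*r^2 - r + 6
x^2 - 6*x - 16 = (x - 8)*(x + 2)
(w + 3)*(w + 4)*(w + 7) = w^3 + 14*w^2 + 61*w + 84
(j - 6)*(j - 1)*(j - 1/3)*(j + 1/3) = j^4 - 7*j^3 + 53*j^2/9 + 7*j/9 - 2/3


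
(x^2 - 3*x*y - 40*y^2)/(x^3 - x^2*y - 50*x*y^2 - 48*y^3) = (x + 5*y)/(x^2 + 7*x*y + 6*y^2)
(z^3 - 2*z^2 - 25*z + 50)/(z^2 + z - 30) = (z^2 + 3*z - 10)/(z + 6)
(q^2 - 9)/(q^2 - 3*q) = (q + 3)/q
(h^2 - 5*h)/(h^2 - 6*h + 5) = h/(h - 1)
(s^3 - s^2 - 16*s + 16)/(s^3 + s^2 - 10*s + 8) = (s - 4)/(s - 2)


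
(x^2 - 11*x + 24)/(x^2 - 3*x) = (x - 8)/x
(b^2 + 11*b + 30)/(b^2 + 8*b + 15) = (b + 6)/(b + 3)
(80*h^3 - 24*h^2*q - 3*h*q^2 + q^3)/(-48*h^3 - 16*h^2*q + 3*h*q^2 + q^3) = (-20*h^2 + h*q + q^2)/(12*h^2 + 7*h*q + q^2)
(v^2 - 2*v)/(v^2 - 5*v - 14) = v*(2 - v)/(-v^2 + 5*v + 14)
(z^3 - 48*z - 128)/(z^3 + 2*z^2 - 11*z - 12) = (z^2 - 4*z - 32)/(z^2 - 2*z - 3)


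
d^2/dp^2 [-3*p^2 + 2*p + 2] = -6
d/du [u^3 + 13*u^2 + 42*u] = 3*u^2 + 26*u + 42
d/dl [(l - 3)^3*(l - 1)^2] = (l - 3)^2*(l - 1)*(5*l - 9)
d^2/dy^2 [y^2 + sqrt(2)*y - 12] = 2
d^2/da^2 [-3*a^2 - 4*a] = -6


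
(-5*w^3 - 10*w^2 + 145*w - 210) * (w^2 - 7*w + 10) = -5*w^5 + 25*w^4 + 165*w^3 - 1325*w^2 + 2920*w - 2100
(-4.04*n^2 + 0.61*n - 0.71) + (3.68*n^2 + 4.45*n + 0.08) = -0.36*n^2 + 5.06*n - 0.63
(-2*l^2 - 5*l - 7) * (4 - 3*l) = 6*l^3 + 7*l^2 + l - 28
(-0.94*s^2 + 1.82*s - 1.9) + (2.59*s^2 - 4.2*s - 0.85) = 1.65*s^2 - 2.38*s - 2.75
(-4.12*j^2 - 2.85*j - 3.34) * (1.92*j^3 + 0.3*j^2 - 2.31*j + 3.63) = -7.9104*j^5 - 6.708*j^4 + 2.2494*j^3 - 9.3741*j^2 - 2.6301*j - 12.1242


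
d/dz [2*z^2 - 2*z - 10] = 4*z - 2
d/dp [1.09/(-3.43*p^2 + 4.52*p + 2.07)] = (7.4774*p - 4.9268)/(-3.43*p^2 + 4.52*p + 2.07)^2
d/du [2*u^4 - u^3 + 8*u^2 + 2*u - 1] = 8*u^3 - 3*u^2 + 16*u + 2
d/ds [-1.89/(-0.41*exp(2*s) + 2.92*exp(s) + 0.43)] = (5.5188 - 1.5498*exp(s))*exp(s)/(-0.41*exp(2*s) + 2.92*exp(s) + 0.43)^2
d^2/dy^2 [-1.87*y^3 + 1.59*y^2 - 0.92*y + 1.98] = 3.18 - 11.22*y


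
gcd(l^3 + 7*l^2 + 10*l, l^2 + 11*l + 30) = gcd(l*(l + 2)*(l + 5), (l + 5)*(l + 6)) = l + 5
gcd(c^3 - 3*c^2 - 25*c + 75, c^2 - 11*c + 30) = c - 5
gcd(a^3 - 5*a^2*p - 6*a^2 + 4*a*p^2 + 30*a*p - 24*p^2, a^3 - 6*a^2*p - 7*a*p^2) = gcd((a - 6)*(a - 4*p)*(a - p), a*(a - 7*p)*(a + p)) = 1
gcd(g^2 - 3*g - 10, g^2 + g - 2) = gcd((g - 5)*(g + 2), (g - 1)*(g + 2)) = g + 2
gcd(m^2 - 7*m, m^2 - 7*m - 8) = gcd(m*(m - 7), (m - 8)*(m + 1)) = 1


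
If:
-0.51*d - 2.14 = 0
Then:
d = -4.20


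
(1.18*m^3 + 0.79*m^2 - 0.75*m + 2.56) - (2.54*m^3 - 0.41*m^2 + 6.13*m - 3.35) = -1.36*m^3 + 1.2*m^2 - 6.88*m + 5.91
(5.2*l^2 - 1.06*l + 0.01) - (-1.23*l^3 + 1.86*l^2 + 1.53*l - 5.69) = 1.23*l^3 + 3.34*l^2 - 2.59*l + 5.7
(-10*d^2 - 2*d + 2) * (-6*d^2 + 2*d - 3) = 60*d^4 - 8*d^3 + 14*d^2 + 10*d - 6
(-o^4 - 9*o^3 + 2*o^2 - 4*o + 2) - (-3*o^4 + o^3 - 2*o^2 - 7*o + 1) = 2*o^4 - 10*o^3 + 4*o^2 + 3*o + 1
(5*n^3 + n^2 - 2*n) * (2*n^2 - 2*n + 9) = 10*n^5 - 8*n^4 + 39*n^3 + 13*n^2 - 18*n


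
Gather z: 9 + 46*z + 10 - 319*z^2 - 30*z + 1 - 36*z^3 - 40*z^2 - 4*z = -36*z^3 - 359*z^2 + 12*z + 20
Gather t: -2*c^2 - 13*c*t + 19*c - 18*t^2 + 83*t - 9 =-2*c^2 + 19*c - 18*t^2 + t*(83 - 13*c) - 9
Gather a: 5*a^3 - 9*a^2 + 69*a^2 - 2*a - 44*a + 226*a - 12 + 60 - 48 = 5*a^3 + 60*a^2 + 180*a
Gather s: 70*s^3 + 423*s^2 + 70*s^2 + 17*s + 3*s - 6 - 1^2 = 70*s^3 + 493*s^2 + 20*s - 7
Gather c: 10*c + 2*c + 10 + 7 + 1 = 12*c + 18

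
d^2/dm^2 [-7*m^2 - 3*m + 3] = -14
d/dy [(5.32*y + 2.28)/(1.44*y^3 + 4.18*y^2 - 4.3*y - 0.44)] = (-15.3216*y^3 - 32.0872*y^2 - 19.0608*y + 7.4632)/(2.0736*y^6 + 12.0384*y^5 + 5.0884*y^4 - 37.2152*y^3 + 14.8116*y^2 + 3.784*y + 0.1936)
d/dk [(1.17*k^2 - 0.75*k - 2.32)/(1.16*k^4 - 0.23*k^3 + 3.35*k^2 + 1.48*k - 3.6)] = (-2.7144*k^5 + 2.8791*k^4 + 10.4198*k^3 + 2.6433*k^2 + 7.12*k + 6.1336)/(1.3456*k^8 - 0.5336*k^7 + 7.8249*k^6 + 1.8926*k^5 + 2.1897*k^4 + 11.572*k^3 - 21.9296*k^2 - 10.656*k + 12.96)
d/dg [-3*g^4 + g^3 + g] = -12*g^3 + 3*g^2 + 1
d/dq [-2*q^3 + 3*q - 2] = 3 - 6*q^2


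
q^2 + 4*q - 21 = (q - 3)*(q + 7)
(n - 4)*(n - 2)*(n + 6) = n^3 - 28*n + 48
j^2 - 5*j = j*(j - 5)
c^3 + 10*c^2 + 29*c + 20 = (c + 1)*(c + 4)*(c + 5)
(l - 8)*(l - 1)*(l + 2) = l^3 - 7*l^2 - 10*l + 16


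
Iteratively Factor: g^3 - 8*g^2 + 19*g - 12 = (g - 4)*(g^2 - 4*g + 3) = (g - 4)*(g - 1)*(g - 3)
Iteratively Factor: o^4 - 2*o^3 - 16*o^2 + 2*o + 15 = (o - 1)*(o^3 - o^2 - 17*o - 15) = (o - 5)*(o - 1)*(o^2 + 4*o + 3) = (o - 5)*(o - 1)*(o + 3)*(o + 1)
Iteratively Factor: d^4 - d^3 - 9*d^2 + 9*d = (d)*(d^3 - d^2 - 9*d + 9) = d*(d - 3)*(d^2 + 2*d - 3) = d*(d - 3)*(d - 1)*(d + 3)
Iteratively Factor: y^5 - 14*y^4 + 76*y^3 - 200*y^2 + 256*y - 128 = (y - 2)*(y^4 - 12*y^3 + 52*y^2 - 96*y + 64) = (y - 4)*(y - 2)*(y^3 - 8*y^2 + 20*y - 16) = (y - 4)*(y - 2)^2*(y^2 - 6*y + 8) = (y - 4)*(y - 2)^3*(y - 4)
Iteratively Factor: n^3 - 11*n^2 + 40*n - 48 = (n - 4)*(n^2 - 7*n + 12) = (n - 4)^2*(n - 3)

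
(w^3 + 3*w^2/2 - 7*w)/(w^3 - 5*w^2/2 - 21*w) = (w - 2)/(w - 6)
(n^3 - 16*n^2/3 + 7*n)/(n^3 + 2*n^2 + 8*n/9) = 3*(3*n^2 - 16*n + 21)/(9*n^2 + 18*n + 8)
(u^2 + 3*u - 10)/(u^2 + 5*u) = (u - 2)/u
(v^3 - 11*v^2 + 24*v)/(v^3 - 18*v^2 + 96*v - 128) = v*(v - 3)/(v^2 - 10*v + 16)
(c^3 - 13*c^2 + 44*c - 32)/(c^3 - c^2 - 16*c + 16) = (c - 8)/(c + 4)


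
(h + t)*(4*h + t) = 4*h^2 + 5*h*t + t^2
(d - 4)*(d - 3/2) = d^2 - 11*d/2 + 6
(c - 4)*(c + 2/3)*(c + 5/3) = c^3 - 5*c^2/3 - 74*c/9 - 40/9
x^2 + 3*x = x*(x + 3)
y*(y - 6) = y^2 - 6*y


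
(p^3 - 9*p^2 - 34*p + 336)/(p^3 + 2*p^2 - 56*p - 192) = (p - 7)/(p + 4)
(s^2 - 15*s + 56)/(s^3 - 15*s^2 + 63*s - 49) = (s - 8)/(s^2 - 8*s + 7)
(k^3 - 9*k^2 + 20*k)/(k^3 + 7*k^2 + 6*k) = (k^2 - 9*k + 20)/(k^2 + 7*k + 6)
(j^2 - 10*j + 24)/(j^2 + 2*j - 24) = (j - 6)/(j + 6)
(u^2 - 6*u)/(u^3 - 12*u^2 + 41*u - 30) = u/(u^2 - 6*u + 5)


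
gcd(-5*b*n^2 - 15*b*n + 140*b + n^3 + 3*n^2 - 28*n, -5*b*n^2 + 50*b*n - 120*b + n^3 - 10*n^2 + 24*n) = 5*b*n - 20*b - n^2 + 4*n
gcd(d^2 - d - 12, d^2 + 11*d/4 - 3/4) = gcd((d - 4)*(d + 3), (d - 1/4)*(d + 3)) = d + 3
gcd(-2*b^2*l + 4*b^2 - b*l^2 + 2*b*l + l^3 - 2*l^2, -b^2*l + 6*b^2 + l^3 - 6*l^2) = b + l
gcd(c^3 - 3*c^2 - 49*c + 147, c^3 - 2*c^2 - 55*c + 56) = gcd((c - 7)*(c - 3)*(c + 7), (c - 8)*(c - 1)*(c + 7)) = c + 7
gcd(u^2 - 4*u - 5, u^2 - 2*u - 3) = u + 1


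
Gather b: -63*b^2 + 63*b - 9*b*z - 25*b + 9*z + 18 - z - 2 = -63*b^2 + b*(38 - 9*z) + 8*z + 16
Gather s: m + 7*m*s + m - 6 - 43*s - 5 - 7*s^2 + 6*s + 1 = 2*m - 7*s^2 + s*(7*m - 37) - 10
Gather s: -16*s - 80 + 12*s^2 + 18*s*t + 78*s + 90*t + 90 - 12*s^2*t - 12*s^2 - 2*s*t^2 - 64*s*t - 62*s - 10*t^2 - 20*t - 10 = -12*s^2*t + s*(-2*t^2 - 46*t) - 10*t^2 + 70*t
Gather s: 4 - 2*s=4 - 2*s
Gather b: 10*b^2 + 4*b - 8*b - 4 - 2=10*b^2 - 4*b - 6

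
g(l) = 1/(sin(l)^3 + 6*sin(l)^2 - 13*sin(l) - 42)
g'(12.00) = 0.01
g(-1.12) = -0.04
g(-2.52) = -0.03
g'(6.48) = 0.01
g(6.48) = -0.02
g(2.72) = -0.02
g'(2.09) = -0.00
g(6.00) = -0.03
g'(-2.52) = -0.01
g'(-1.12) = 0.01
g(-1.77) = -0.04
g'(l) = (-3*sin(l)^2*cos(l) - 12*sin(l)*cos(l) + 13*cos(l))/(sin(l)^3 + 6*sin(l)^2 - 13*sin(l) - 42)^2 = (-3*sin(l)^2 - 12*sin(l) + 13)*cos(l)/(sin(l)^3 + 6*sin(l)^2 - 13*sin(l) - 42)^2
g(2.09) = -0.02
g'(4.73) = 0.00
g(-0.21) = -0.03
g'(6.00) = 0.01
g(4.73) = -0.04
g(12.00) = -0.03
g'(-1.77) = -0.01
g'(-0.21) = 0.01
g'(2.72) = -0.00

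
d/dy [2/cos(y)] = 2*sin(y)/cos(y)^2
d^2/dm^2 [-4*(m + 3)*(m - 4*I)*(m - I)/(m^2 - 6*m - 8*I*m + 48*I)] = (m^3*(-208 - 216*I) + m^2*(-3168 + 10368*I) + m*(70848 - 6912*I) + 5760 - 124416*I)/(m^6 + m^5*(-18 - 24*I) + m^4*(-84 + 432*I) + m^3*(3240 - 2080*I) + m^2*(-20736 - 4032*I) + m*(41472 + 55296*I) - 110592*I)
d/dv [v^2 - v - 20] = 2*v - 1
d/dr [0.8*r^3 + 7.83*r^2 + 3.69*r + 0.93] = 2.4*r^2 + 15.66*r + 3.69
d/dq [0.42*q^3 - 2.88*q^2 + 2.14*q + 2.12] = 1.26*q^2 - 5.76*q + 2.14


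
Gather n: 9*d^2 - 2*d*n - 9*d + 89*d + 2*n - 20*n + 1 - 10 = 9*d^2 + 80*d + n*(-2*d - 18) - 9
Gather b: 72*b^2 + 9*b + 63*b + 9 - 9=72*b^2 + 72*b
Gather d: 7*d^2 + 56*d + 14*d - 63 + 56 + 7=7*d^2 + 70*d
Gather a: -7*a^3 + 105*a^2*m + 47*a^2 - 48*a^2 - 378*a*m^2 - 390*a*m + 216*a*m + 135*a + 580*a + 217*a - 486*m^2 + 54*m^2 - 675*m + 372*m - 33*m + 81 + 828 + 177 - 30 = -7*a^3 + a^2*(105*m - 1) + a*(-378*m^2 - 174*m + 932) - 432*m^2 - 336*m + 1056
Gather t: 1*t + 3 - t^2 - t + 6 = 9 - t^2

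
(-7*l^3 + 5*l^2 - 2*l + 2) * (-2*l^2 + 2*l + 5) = 14*l^5 - 24*l^4 - 21*l^3 + 17*l^2 - 6*l + 10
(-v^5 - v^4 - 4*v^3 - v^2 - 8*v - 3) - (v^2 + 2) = -v^5 - v^4 - 4*v^3 - 2*v^2 - 8*v - 5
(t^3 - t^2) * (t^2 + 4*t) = t^5 + 3*t^4 - 4*t^3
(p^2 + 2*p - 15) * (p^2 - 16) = p^4 + 2*p^3 - 31*p^2 - 32*p + 240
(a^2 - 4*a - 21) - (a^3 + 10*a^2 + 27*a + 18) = -a^3 - 9*a^2 - 31*a - 39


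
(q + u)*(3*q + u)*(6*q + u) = 18*q^3 + 27*q^2*u + 10*q*u^2 + u^3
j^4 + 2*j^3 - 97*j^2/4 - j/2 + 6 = (j - 4)*(j - 1/2)*(j + 1/2)*(j + 6)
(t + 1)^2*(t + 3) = t^3 + 5*t^2 + 7*t + 3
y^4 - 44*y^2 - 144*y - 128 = (y - 8)*(y + 2)^2*(y + 4)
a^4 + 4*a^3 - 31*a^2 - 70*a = a*(a - 5)*(a + 2)*(a + 7)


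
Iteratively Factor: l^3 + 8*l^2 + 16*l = (l + 4)*(l^2 + 4*l) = l*(l + 4)*(l + 4)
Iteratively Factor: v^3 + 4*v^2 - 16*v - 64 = (v - 4)*(v^2 + 8*v + 16) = (v - 4)*(v + 4)*(v + 4)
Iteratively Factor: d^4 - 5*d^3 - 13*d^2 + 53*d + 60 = (d + 3)*(d^3 - 8*d^2 + 11*d + 20) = (d + 1)*(d + 3)*(d^2 - 9*d + 20) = (d - 4)*(d + 1)*(d + 3)*(d - 5)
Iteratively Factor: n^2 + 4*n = (n)*(n + 4)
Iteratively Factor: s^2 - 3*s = (s)*(s - 3)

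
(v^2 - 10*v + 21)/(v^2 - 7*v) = (v - 3)/v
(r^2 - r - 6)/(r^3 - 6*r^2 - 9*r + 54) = (r + 2)/(r^2 - 3*r - 18)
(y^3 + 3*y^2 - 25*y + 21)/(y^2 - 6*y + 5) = (y^2 + 4*y - 21)/(y - 5)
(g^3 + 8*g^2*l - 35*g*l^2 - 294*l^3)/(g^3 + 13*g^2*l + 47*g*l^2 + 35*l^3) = (g^2 + g*l - 42*l^2)/(g^2 + 6*g*l + 5*l^2)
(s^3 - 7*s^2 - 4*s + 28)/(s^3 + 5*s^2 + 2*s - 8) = (s^2 - 9*s + 14)/(s^2 + 3*s - 4)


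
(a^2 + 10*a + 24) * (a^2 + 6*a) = a^4 + 16*a^3 + 84*a^2 + 144*a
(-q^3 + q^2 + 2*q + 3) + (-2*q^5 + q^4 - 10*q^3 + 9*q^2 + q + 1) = -2*q^5 + q^4 - 11*q^3 + 10*q^2 + 3*q + 4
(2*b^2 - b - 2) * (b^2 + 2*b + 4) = 2*b^4 + 3*b^3 + 4*b^2 - 8*b - 8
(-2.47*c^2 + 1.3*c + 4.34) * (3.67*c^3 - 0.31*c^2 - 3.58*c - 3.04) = -9.0649*c^5 + 5.5367*c^4 + 24.3674*c^3 + 1.5094*c^2 - 19.4892*c - 13.1936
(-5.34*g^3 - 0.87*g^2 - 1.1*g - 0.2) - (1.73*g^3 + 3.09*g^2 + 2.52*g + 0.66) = -7.07*g^3 - 3.96*g^2 - 3.62*g - 0.86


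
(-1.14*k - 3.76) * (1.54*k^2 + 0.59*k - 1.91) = -1.7556*k^3 - 6.463*k^2 - 0.0410000000000004*k + 7.1816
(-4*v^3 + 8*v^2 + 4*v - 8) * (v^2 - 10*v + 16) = -4*v^5 + 48*v^4 - 140*v^3 + 80*v^2 + 144*v - 128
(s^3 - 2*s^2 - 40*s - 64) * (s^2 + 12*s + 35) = s^5 + 10*s^4 - 29*s^3 - 614*s^2 - 2168*s - 2240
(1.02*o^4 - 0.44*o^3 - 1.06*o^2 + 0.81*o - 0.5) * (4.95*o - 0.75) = 5.049*o^5 - 2.943*o^4 - 4.917*o^3 + 4.8045*o^2 - 3.0825*o + 0.375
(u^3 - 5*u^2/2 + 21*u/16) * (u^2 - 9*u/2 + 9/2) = u^5 - 7*u^4 + 273*u^3/16 - 549*u^2/32 + 189*u/32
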